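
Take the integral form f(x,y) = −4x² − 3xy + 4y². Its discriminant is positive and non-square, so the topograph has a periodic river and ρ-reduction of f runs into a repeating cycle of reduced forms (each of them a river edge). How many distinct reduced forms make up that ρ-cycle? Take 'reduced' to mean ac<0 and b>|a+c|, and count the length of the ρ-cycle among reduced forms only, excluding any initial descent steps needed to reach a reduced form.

D = 73, ⌊√D⌋ = 8
descent: ρ → (4,3,-4)  [lands on river]
river: ρ → (-4,5,3)
river: ρ → (3,7,-2)
river: ρ → (-2,5,6)
river: ρ → (6,7,-1)
river: ρ → (-1,7,6)
river: ρ → (6,5,-2)
river: ρ → (-2,7,3)
river: ρ → (3,5,-4)
river: ρ → (-4,3,4)
river: ρ → (4,5,-3)
river: ρ → (-3,7,2)
river: ρ → (2,5,-6)
river: ρ → (-6,7,1)
river: ρ → (1,7,-6)
river: ρ → (-6,5,2)
river: ρ → (2,7,-3)
river: ρ → (-3,5,4)
ρ-cycle length = 18 (tail of 1 descent step not counted)

18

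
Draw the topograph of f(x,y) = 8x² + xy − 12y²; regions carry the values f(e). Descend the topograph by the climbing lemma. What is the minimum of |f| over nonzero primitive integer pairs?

descent: ρ → (-12,-1,8)
descent: ρ → (8,17,-3)  [lands on river]
river: ρ → (-3,19,2)
river: ρ → (2,17,-12)
river: ρ → (-12,7,7)
river: ρ → (7,7,-12)
river: ρ → (-12,17,2)
river: ρ → (2,19,-3)
river: ρ → (-3,17,8)
river: ρ → (8,15,-5)
river: ρ → (-5,15,8)
closes: descent 2, river 10
min |a| on river = 2

2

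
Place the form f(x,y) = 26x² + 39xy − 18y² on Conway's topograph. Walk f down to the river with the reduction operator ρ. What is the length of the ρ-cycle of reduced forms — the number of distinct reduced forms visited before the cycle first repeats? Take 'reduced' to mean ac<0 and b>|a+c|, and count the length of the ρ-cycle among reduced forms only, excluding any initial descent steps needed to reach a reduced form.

D = 3393, ⌊√D⌋ = 58
river: ρ → (-18,33,32)
river: ρ → (32,31,-19)
river: ρ → (-19,45,18)
river: ρ → (18,27,-37)
river: ρ → (-37,47,8)
river: ρ → (8,49,-31)
river: ρ → (-31,13,26)
river: ρ → (26,39,-18)
ρ-cycle length = 8 (tail of 0 descent steps not counted)

8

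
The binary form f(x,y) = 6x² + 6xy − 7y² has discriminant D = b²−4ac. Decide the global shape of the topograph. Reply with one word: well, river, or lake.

D = b²−4ac = 6² − 4·6·(-7) = 204
D > 0 non-square ⇒ indefinite ⇒ periodic river

river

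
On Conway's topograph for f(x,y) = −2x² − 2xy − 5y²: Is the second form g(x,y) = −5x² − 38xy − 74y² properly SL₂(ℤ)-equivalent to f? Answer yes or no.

D₁ = -36, D₂ = -36
f is negative-definite; reduce −f:
−f: reduced (well bottom): (2,2,5) with a≤c, −a<b≤a
flip sign back: reduced form of f is (-2,-2,-5)
g is negative-definite; reduce −g:
−g: translate: b→-2 (≡38 mod 10), so (5,38,74)→(5,-2,2)
−g: flip: (5,-2,2)→(2,2,5)
−g: reduced (well bottom): (2,2,5) with a≤c, −a<b≤a
flip sign back: reduced form of g is (-2,-2,-5)
reduced forms (-2, -2, -5) vs (-2, -2, -5) ⇒ equivalent

yes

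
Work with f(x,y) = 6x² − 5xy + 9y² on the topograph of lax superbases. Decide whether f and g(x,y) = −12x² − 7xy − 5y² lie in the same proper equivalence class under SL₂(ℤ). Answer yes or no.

D₁ = -191, D₂ = -191
f: reduced (well bottom): (6,-5,9) with a≤c, −a<b≤a
g is negative-definite; reduce −g:
−g: flip: (12,7,5)→(5,-7,12)
−g: translate: b→3 (≡-7 mod 10), so (5,-7,12)→(5,3,10)
−g: reduced (well bottom): (5,3,10) with a≤c, −a<b≤a
flip sign back: reduced form of g is (-5,-3,-10)
reduced forms (6, -5, 9) vs (-5, -3, -10) ⇒ inequivalent

no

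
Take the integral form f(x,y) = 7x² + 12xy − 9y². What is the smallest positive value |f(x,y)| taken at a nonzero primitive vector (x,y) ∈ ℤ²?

river: ρ → (-9,6,10)
river: ρ → (10,14,-5)
river: ρ → (-5,16,7)
river: ρ → (7,12,-9)
closes: descent 0, river 4
min |a| on river = 5

5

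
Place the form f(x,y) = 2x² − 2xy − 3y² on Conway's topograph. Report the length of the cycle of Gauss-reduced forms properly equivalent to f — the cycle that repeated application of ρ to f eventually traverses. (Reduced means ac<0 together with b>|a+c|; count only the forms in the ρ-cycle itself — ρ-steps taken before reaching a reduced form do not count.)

D = 28, ⌊√D⌋ = 5
descent: ρ → (-3,2,2)  [lands on river]
river: ρ → (2,2,-3)
river: ρ → (-3,4,1)
river: ρ → (1,4,-3)
ρ-cycle length = 4 (tail of 1 descent step not counted)

4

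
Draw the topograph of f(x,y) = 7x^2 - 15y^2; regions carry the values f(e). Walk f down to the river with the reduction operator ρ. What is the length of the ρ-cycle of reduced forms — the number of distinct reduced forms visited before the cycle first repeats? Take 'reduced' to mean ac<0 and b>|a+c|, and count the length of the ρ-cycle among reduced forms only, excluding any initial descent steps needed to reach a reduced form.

D = 420, ⌊√D⌋ = 20
descent: ρ → (-15,0,7)
descent: ρ → (7,14,-8)  [lands on river]
river: ρ → (-8,18,3)
river: ρ → (3,18,-8)
river: ρ → (-8,14,7)
ρ-cycle length = 4 (tail of 2 descent steps not counted)

4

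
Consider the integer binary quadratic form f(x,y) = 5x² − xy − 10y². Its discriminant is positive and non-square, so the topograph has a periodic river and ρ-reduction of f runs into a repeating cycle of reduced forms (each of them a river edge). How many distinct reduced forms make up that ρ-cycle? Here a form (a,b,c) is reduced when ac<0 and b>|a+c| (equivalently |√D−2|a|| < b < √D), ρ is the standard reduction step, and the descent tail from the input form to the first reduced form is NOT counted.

D = 201, ⌊√D⌋ = 14
descent: ρ → (-10,1,5)
descent: ρ → (5,9,-6)  [lands on river]
river: ρ → (-6,3,8)
river: ρ → (8,13,-1)
river: ρ → (-1,13,8)
river: ρ → (8,3,-6)
river: ρ → (-6,9,5)
river: ρ → (5,11,-4)
river: ρ → (-4,13,2)
river: ρ → (2,11,-10)
river: ρ → (-10,9,3)
river: ρ → (3,9,-10)
river: ρ → (-10,11,2)
river: ρ → (2,13,-4)
river: ρ → (-4,11,5)
ρ-cycle length = 14 (tail of 2 descent steps not counted)

14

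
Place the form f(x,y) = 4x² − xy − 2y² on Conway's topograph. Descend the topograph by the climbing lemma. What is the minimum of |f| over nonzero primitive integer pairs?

descent: ρ → (-2,5,1)  [lands on river]
river: ρ → (1,5,-2)
river: ρ → (-2,3,3)
river: ρ → (3,3,-2)
closes: descent 1, river 4
min |a| on river = 1

1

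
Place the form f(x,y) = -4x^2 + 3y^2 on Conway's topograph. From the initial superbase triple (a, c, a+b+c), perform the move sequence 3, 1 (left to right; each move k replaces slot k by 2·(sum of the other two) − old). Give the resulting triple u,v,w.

start (-4,3,-1) = (f(1,0),f(0,1),f(1,1))
replace slot 3: 2·((-4)+3) − (-1) = -1 → (-4,3,-1)
replace slot 1: 2·(3+(-1)) − (-4) = 8 → (8,3,-1)

8,3,-1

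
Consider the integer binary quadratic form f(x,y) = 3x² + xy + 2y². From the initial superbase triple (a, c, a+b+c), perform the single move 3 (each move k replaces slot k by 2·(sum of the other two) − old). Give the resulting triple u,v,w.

start (3,2,6) = (f(1,0),f(0,1),f(1,1))
replace slot 3: 2·(3+2) − 6 = 4 → (3,2,4)

3,2,4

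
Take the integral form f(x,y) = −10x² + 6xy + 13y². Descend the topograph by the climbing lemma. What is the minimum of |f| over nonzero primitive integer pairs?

river: ρ → (13,20,-3)
river: ρ → (-3,22,6)
river: ρ → (6,14,-15)
river: ρ → (-15,16,5)
river: ρ → (5,14,-18)
river: ρ → (-18,22,1)
river: ρ → (1,22,-18)
river: ρ → (-18,14,5)
river: ρ → (5,16,-15)
river: ρ → (-15,14,6)
river: ρ → (6,22,-3)
river: ρ → (-3,20,13)
river: ρ → (13,6,-10)
river: ρ → (-10,14,9)
river: ρ → (9,22,-2)
river: ρ → (-2,22,9)
river: ρ → (9,14,-10)
river: ρ → (-10,6,13)
closes: descent 0, river 18
min |a| on river = 1

1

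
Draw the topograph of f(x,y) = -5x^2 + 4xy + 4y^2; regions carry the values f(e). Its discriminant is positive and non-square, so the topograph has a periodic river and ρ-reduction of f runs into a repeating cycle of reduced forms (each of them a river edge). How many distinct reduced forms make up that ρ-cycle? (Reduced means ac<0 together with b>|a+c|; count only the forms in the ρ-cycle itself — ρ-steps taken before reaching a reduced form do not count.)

D = 96, ⌊√D⌋ = 9
river: ρ → (4,4,-5)
river: ρ → (-5,6,3)
river: ρ → (3,6,-5)
river: ρ → (-5,4,4)
ρ-cycle length = 4 (tail of 0 descent steps not counted)

4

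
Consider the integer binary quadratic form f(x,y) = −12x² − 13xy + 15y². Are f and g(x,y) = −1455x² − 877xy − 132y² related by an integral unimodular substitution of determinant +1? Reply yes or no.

D₁ = 889, D₂ = 889
river cycle of f (length 42): (15, 13, -12), (-12, 11, 16), (16, 21, -7), (-7, 21, 16), (16, 11, -12), (-12, 13, 15), (15, 17, -10), (-10, 23, 9), (9, 13, -20), (-20, 27, 2), … (32 more)
river cycle of g (length 42): (-12, 11, 16), (16, 21, -7), (-7, 21, 16), (16, 11, -12), (-12, 13, 15), (15, 17, -10), (-10, 23, 9), (9, 13, -20), (-20, 27, 2), (2, 29, -6), … (32 more)
cycles coincide ⇒ equivalent

yes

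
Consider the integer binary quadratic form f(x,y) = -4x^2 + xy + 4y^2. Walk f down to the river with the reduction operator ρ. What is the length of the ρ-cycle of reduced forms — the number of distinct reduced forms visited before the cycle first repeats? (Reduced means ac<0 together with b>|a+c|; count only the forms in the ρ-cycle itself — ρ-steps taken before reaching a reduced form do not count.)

D = 65, ⌊√D⌋ = 8
river: ρ → (4,7,-1)
river: ρ → (-1,7,4)
river: ρ → (4,1,-4)
river: ρ → (-4,7,1)
river: ρ → (1,7,-4)
river: ρ → (-4,1,4)
ρ-cycle length = 6 (tail of 0 descent steps not counted)

6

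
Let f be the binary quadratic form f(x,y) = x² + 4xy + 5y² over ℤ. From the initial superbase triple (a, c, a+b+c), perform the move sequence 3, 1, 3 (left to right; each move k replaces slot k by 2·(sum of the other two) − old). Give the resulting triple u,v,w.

start (1,5,10) = (f(1,0),f(0,1),f(1,1))
replace slot 3: 2·(1+5) − 10 = 2 → (1,5,2)
replace slot 1: 2·(5+2) − 1 = 13 → (13,5,2)
replace slot 3: 2·(13+5) − 2 = 34 → (13,5,34)

13,5,34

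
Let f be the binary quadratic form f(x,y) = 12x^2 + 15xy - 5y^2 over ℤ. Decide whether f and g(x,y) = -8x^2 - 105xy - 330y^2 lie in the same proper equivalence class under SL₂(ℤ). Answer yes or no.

D₁ = 465, D₂ = 465
river cycle of f (length 10): (-5, 15, 12), (12, 9, -8), (-8, 7, 13), (13, 19, -2), (-2, 21, 3), (3, 21, -2), (-2, 19, 13), (13, 7, -8), (-8, 9, 12), (12, 15, -5)
river cycle of g (length 10): (-8, 7, 13), (13, 19, -2), (-2, 21, 3), (3, 21, -2), (-2, 19, 13), (13, 7, -8), (-8, 9, 12), (12, 15, -5), (-5, 15, 12), (12, 9, -8)
cycles coincide ⇒ equivalent

yes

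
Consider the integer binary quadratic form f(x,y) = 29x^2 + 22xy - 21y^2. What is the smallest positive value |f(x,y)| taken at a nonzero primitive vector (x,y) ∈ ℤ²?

river: ρ → (-21,20,30)
river: ρ → (30,40,-11)
river: ρ → (-11,48,14)
river: ρ → (14,36,-29)
river: ρ → (-29,22,21)
river: ρ → (21,20,-30)
river: ρ → (-30,40,11)
river: ρ → (11,48,-14)
river: ρ → (-14,36,29)
river: ρ → (29,22,-21)
closes: descent 0, river 10
min |a| on river = 11

11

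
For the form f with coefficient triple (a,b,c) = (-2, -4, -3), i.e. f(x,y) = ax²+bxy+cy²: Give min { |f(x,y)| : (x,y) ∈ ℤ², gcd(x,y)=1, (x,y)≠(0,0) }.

translate: b→0 (≡4 mod 4), so (2,4,3)→(2,0,1)
flip: (2,0,1)→(1,0,2)
reduced (well bottom): (1,0,2) with a≤c, −a<b≤a
well minimum |f| = |-1| = 1 (negative-definite)

1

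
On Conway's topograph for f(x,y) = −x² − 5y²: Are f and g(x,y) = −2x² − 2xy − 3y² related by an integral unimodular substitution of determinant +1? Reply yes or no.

D₁ = -20, D₂ = -20
f is negative-definite; reduce −f:
−f: reduced (well bottom): (1,0,5) with a≤c, −a<b≤a
flip sign back: reduced form of f is (-1,0,-5)
g is negative-definite; reduce −g:
−g: reduced (well bottom): (2,2,3) with a≤c, −a<b≤a
flip sign back: reduced form of g is (-2,-2,-3)
reduced forms (-1, 0, -5) vs (-2, -2, -3) ⇒ inequivalent

no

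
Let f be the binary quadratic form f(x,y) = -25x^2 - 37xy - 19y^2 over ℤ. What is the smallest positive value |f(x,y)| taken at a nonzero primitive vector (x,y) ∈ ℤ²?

translate: b→-13 (≡37 mod 50), so (25,37,19)→(25,-13,7)
flip: (25,-13,7)→(7,13,25)
translate: b→-1 (≡13 mod 14), so (7,13,25)→(7,-1,19)
reduced (well bottom): (7,-1,19) with a≤c, −a<b≤a
well minimum |f| = |-7| = 7 (negative-definite)

7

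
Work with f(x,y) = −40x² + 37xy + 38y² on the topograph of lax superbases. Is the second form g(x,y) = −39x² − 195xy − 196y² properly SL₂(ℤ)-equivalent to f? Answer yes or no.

D₁ = 7449, D₂ = 7449
river cycle of f (length 20): (38, 39, -39), (-39, 39, 38), (38, 37, -40), (-40, 43, 35), (35, 27, -48), (-48, 69, 14), (14, 71, -43), (-43, 15, 42), (42, 69, -16), (-16, 59, 62), … (10 more)
river cycle of g (length 20): (-39, 39, 38), (38, 37, -40), (-40, 43, 35), (35, 27, -48), (-48, 69, 14), (14, 71, -43), (-43, 15, 42), (42, 69, -16), (-16, 59, 62), (62, 65, -13), … (10 more)
cycles coincide ⇒ equivalent

yes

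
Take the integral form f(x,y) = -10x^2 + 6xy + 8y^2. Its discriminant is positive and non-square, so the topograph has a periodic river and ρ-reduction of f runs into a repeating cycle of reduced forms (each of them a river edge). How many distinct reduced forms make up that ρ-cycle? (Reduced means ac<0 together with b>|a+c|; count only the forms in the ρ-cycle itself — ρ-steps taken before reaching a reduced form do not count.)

D = 356, ⌊√D⌋ = 18
river: ρ → (8,10,-8)
river: ρ → (-8,6,10)
river: ρ → (10,14,-4)
river: ρ → (-4,18,2)
river: ρ → (2,18,-4)
river: ρ → (-4,14,10)
river: ρ → (10,6,-8)
river: ρ → (-8,10,8)
river: ρ → (8,6,-10)
river: ρ → (-10,14,4)
river: ρ → (4,18,-2)
river: ρ → (-2,18,4)
river: ρ → (4,14,-10)
river: ρ → (-10,6,8)
ρ-cycle length = 14 (tail of 0 descent steps not counted)

14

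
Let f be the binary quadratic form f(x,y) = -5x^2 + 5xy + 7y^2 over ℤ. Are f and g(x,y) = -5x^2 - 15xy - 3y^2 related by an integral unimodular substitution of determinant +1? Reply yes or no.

D₁ = 165, D₂ = 165
river cycle of f (length 4): (7, 9, -3), (-3, 9, 7), (7, 5, -5), (-5, 5, 7)
river cycle of g (length 4): (-3, 9, 7), (7, 5, -5), (-5, 5, 7), (7, 9, -3)
cycles coincide ⇒ equivalent

yes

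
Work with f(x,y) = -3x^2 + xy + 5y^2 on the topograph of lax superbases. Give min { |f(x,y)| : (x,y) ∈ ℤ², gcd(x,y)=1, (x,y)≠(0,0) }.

descent: ρ → (5,-1,-3)
descent: ρ → (-3,7,1)  [lands on river]
river: ρ → (1,7,-3)
river: ρ → (-3,5,3)
river: ρ → (3,7,-1)
river: ρ → (-1,7,3)
river: ρ → (3,5,-3)
closes: descent 2, river 6
min |a| on river = 1

1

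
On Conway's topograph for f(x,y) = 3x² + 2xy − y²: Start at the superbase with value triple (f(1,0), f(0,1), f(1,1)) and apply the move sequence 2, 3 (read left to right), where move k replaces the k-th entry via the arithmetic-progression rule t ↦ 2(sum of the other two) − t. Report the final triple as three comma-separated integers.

start (3,-1,4) = (f(1,0),f(0,1),f(1,1))
replace slot 2: 2·(3+4) − (-1) = 15 → (3,15,4)
replace slot 3: 2·(3+15) − 4 = 32 → (3,15,32)

3,15,32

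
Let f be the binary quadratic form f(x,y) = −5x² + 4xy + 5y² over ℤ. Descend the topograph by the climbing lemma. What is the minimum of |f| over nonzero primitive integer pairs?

river: ρ → (5,6,-4)
river: ρ → (-4,10,1)
river: ρ → (1,10,-4)
river: ρ → (-4,6,5)
river: ρ → (5,4,-5)
river: ρ → (-5,6,4)
river: ρ → (4,10,-1)
river: ρ → (-1,10,4)
river: ρ → (4,6,-5)
river: ρ → (-5,4,5)
closes: descent 0, river 10
min |a| on river = 1

1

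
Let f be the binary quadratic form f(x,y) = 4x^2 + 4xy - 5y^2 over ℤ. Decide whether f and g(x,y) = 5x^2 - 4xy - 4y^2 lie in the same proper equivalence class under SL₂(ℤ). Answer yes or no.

D₁ = 96, D₂ = 96
river cycle of f (length 4): (-5, 6, 3), (3, 6, -5), (-5, 4, 4), (4, 4, -5)
river cycle of g (length 4): (-4, 4, 5), (5, 6, -3), (-3, 6, 5), (5, 4, -4)
cycles differ ⇒ inequivalent

no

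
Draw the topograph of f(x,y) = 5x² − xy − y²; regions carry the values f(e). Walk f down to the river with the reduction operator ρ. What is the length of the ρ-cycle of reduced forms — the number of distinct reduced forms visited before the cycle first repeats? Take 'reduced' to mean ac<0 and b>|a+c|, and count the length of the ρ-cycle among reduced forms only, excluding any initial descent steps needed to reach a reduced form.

D = 21, ⌊√D⌋ = 4
descent: ρ → (-1,3,3)  [lands on river]
river: ρ → (3,3,-1)
ρ-cycle length = 2 (tail of 1 descent step not counted)

2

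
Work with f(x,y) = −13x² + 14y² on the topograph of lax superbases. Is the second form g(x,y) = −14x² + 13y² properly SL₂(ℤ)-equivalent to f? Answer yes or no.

D₁ = 728, D₂ = 728
river cycle of f (length 2): (-13, 26, 1), (1, 26, -13)
river cycle of g (length 2): (13, 26, -1), (-1, 26, 13)
cycles differ ⇒ inequivalent

no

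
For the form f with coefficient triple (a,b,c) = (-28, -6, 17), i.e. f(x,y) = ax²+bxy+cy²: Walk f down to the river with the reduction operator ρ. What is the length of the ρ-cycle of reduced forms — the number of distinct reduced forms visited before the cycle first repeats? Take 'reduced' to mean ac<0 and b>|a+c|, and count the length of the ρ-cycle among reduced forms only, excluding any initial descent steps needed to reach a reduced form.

D = 1940, ⌊√D⌋ = 44
descent: ρ → (17,40,-5)  [lands on river]
river: ρ → (-5,40,17)
river: ρ → (17,28,-17)
river: ρ → (-17,40,5)
river: ρ → (5,40,-17)
river: ρ → (-17,28,17)
ρ-cycle length = 6 (tail of 1 descent step not counted)

6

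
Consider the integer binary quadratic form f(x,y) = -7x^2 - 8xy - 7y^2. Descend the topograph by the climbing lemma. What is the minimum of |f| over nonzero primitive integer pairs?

translate: b→-6 (≡8 mod 14), so (7,8,7)→(7,-6,6)
flip: (7,-6,6)→(6,6,7)
reduced (well bottom): (6,6,7) with a≤c, −a<b≤a
well minimum |f| = |-6| = 6 (negative-definite)

6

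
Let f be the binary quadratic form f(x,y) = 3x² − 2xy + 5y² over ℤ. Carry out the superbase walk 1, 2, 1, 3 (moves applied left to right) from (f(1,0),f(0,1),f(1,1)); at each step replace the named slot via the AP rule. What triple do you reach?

start (3,5,6) = (f(1,0),f(0,1),f(1,1))
replace slot 1: 2·(5+6) − 3 = 19 → (19,5,6)
replace slot 2: 2·(19+6) − 5 = 45 → (19,45,6)
replace slot 1: 2·(45+6) − 19 = 83 → (83,45,6)
replace slot 3: 2·(83+45) − 6 = 250 → (83,45,250)

83,45,250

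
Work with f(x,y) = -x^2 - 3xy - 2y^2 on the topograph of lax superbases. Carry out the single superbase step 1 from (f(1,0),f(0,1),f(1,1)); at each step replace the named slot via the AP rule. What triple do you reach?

start (-1,-2,-6) = (f(1,0),f(0,1),f(1,1))
replace slot 1: 2·((-2)+(-6)) − (-1) = -15 → (-15,-2,-6)

-15,-2,-6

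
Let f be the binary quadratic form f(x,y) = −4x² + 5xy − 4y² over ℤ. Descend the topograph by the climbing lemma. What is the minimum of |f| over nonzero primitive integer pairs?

translate: b→3 (≡-5 mod 8), so (4,-5,4)→(4,3,3)
flip: (4,3,3)→(3,-3,4)
translate: b→3 (≡-3 mod 6), so (3,-3,4)→(3,3,4)
reduced (well bottom): (3,3,4) with a≤c, −a<b≤a
well minimum |f| = |-3| = 3 (negative-definite)

3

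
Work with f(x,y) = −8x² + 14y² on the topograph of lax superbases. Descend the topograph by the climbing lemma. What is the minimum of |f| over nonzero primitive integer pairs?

descent: ρ → (14,0,-8)
descent: ρ → (-8,16,6)  [lands on river]
river: ρ → (6,20,-2)
river: ρ → (-2,20,6)
river: ρ → (6,16,-8)
closes: descent 2, river 4
min |a| on river = 2

2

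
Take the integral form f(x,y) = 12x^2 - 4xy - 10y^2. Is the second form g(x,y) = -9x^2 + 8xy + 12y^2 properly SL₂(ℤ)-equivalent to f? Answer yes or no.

D₁ = 496, D₂ = 496
river cycle of f (length 8): (-10, 4, 12), (12, 20, -2), (-2, 20, 12), (12, 4, -10), (-10, 16, 6), (6, 20, -4), (-4, 20, 6), (6, 16, -10)
river cycle of g (length 16): (12, 16, -5), (-5, 14, 15), (15, 16, -4), (-4, 16, 15), (15, 14, -5), (-5, 16, 12), (12, 8, -9), (-9, 10, 11), (11, 12, -8), (-8, 20, 3), … (6 more)
cycles differ ⇒ inequivalent

no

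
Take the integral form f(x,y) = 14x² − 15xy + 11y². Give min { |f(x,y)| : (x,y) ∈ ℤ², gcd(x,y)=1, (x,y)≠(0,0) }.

translate: b→13 (≡-15 mod 28), so (14,-15,11)→(14,13,10)
flip: (14,13,10)→(10,-13,14)
translate: b→7 (≡-13 mod 20), so (10,-13,14)→(10,7,11)
reduced (well bottom): (10,7,11) with a≤c, −a<b≤a
well minimum = a = 10

10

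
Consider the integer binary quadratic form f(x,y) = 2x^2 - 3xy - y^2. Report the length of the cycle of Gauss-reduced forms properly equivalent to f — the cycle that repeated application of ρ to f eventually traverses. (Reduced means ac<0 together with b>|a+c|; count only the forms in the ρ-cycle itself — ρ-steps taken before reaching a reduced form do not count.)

D = 17, ⌊√D⌋ = 4
descent: ρ → (-1,3,2)  [lands on river]
river: ρ → (2,1,-2)
river: ρ → (-2,3,1)
river: ρ → (1,3,-2)
river: ρ → (-2,1,2)
river: ρ → (2,3,-1)
ρ-cycle length = 6 (tail of 1 descent step not counted)

6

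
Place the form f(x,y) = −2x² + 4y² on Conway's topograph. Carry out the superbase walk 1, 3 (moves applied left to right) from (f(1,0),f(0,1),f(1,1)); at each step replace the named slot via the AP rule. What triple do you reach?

start (-2,4,2) = (f(1,0),f(0,1),f(1,1))
replace slot 1: 2·(4+2) − (-2) = 14 → (14,4,2)
replace slot 3: 2·(14+4) − 2 = 34 → (14,4,34)

14,4,34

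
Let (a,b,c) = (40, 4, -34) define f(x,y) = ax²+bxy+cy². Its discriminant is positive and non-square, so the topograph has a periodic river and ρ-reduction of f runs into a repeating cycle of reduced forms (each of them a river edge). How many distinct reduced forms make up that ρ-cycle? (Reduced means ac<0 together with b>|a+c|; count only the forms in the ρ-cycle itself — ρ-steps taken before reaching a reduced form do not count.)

D = 5456, ⌊√D⌋ = 73
descent: ρ → (-34,64,10)  [lands on river]
river: ρ → (10,56,-58)
river: ρ → (-58,60,8)
river: ρ → (8,68,-26)
river: ρ → (-26,36,40)
river: ρ → (40,44,-22)
river: ρ → (-22,44,40)
river: ρ → (40,36,-26)
river: ρ → (-26,68,8)
river: ρ → (8,60,-58)
river: ρ → (-58,56,10)
river: ρ → (10,64,-34)
river: ρ → (-34,72,2)
river: ρ → (2,72,-34)
ρ-cycle length = 14 (tail of 1 descent step not counted)

14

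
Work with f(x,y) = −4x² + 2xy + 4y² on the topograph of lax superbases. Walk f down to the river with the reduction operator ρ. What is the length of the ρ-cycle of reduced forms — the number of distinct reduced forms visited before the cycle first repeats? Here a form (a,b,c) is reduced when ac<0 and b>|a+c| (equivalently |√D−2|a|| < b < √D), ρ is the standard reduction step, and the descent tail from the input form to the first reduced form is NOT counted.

D = 68, ⌊√D⌋ = 8
river: ρ → (4,6,-2)
river: ρ → (-2,6,4)
river: ρ → (4,2,-4)
river: ρ → (-4,6,2)
river: ρ → (2,6,-4)
river: ρ → (-4,2,4)
ρ-cycle length = 6 (tail of 0 descent steps not counted)

6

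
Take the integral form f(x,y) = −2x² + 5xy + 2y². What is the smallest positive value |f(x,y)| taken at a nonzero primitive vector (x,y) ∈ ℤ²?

river: ρ → (2,3,-4)
river: ρ → (-4,5,1)
river: ρ → (1,5,-4)
river: ρ → (-4,3,2)
river: ρ → (2,5,-2)
river: ρ → (-2,3,4)
river: ρ → (4,5,-1)
river: ρ → (-1,5,4)
river: ρ → (4,3,-2)
river: ρ → (-2,5,2)
closes: descent 0, river 10
min |a| on river = 1

1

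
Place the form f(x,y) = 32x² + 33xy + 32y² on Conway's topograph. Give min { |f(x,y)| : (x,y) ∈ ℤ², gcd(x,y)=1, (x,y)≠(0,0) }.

translate: b→-31 (≡33 mod 64), so (32,33,32)→(32,-31,31)
flip: (32,-31,31)→(31,31,32)
reduced (well bottom): (31,31,32) with a≤c, −a<b≤a
well minimum = a = 31

31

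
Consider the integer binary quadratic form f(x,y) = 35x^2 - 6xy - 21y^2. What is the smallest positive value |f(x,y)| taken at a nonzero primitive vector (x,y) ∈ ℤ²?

descent: ρ → (-21,48,8)  [lands on river]
river: ρ → (8,48,-21)
river: ρ → (-21,36,20)
river: ρ → (20,44,-13)
river: ρ → (-13,34,35)
river: ρ → (35,36,-12)
river: ρ → (-12,36,35)
river: ρ → (35,34,-13)
river: ρ → (-13,44,20)
river: ρ → (20,36,-21)
closes: descent 1, river 10
min |a| on river = 8

8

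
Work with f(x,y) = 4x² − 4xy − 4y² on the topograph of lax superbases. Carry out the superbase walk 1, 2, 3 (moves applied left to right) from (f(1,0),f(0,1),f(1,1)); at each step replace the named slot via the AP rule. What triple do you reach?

start (4,-4,-4) = (f(1,0),f(0,1),f(1,1))
replace slot 1: 2·((-4)+(-4)) − 4 = -20 → (-20,-4,-4)
replace slot 2: 2·((-20)+(-4)) − (-4) = -44 → (-20,-44,-4)
replace slot 3: 2·((-20)+(-44)) − (-4) = -124 → (-20,-44,-124)

-20,-44,-124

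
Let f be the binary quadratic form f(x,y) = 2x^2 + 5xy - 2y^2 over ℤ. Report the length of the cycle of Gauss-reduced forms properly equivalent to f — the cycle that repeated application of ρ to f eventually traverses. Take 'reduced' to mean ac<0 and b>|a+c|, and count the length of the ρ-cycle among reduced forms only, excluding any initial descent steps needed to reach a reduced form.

D = 41, ⌊√D⌋ = 6
river: ρ → (-2,3,4)
river: ρ → (4,5,-1)
river: ρ → (-1,5,4)
river: ρ → (4,3,-2)
river: ρ → (-2,5,2)
river: ρ → (2,3,-4)
river: ρ → (-4,5,1)
river: ρ → (1,5,-4)
river: ρ → (-4,3,2)
river: ρ → (2,5,-2)
ρ-cycle length = 10 (tail of 0 descent steps not counted)

10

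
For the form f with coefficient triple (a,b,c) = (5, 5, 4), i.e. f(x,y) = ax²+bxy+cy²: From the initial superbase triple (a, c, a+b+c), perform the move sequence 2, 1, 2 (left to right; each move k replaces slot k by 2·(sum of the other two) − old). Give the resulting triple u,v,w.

start (5,4,14) = (f(1,0),f(0,1),f(1,1))
replace slot 2: 2·(5+14) − 4 = 34 → (5,34,14)
replace slot 1: 2·(34+14) − 5 = 91 → (91,34,14)
replace slot 2: 2·(91+14) − 34 = 176 → (91,176,14)

91,176,14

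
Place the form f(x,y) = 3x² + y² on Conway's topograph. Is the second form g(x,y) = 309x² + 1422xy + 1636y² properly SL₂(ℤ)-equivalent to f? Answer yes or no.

D₁ = -12, D₂ = -12
f: flip: (3,0,1)→(1,0,3)
f: reduced (well bottom): (1,0,3) with a≤c, −a<b≤a
g: translate: b→186 (≡1422 mod 618), so (309,1422,1636)→(309,186,28)
g: flip: (309,186,28)→(28,-186,309)
g: translate: b→-18 (≡-186 mod 56), so (28,-186,309)→(28,-18,3)
g: flip: (28,-18,3)→(3,18,28)
g: translate: b→0 (≡18 mod 6), so (3,18,28)→(3,0,1)
g: flip: (3,0,1)→(1,0,3)
g: reduced (well bottom): (1,0,3) with a≤c, −a<b≤a
reduced forms (1, 0, 3) vs (1, 0, 3) ⇒ equivalent

yes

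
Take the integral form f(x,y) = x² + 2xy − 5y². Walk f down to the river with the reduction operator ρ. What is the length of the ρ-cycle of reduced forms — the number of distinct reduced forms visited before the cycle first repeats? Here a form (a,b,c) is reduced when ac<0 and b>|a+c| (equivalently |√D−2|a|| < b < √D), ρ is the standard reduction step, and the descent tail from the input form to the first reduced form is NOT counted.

D = 24, ⌊√D⌋ = 4
descent: ρ → (-5,-2,1)
descent: ρ → (1,4,-2)  [lands on river]
river: ρ → (-2,4,1)
ρ-cycle length = 2 (tail of 2 descent steps not counted)

2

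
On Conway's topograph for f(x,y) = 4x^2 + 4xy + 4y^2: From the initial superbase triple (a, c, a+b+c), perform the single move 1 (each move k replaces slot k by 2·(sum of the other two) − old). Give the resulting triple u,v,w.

start (4,4,12) = (f(1,0),f(0,1),f(1,1))
replace slot 1: 2·(4+12) − 4 = 28 → (28,4,12)

28,4,12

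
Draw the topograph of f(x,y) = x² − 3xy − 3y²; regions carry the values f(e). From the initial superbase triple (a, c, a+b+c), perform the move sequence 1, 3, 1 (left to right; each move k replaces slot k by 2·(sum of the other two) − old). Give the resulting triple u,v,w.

start (1,-3,-5) = (f(1,0),f(0,1),f(1,1))
replace slot 1: 2·((-3)+(-5)) − 1 = -17 → (-17,-3,-5)
replace slot 3: 2·((-17)+(-3)) − (-5) = -35 → (-17,-3,-35)
replace slot 1: 2·((-3)+(-35)) − (-17) = -59 → (-59,-3,-35)

-59,-3,-35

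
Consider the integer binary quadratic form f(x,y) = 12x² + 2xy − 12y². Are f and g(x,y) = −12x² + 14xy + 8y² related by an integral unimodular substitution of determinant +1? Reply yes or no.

D₁ = 580, D₂ = 580
river cycle of f (length 6): (-12, 22, 2), (2, 22, -12), (-12, 2, 12), (12, 22, -2), (-2, 22, 12), (12, 2, -12)
river cycle of g (length 10): (8, 18, -8), (-8, 14, 12), (12, 10, -10), (-10, 10, 12), (12, 14, -8), (-8, 18, 8), (8, 14, -12), (-12, 10, 10), (10, 10, -12), (-12, 14, 8)
cycles differ ⇒ inequivalent

no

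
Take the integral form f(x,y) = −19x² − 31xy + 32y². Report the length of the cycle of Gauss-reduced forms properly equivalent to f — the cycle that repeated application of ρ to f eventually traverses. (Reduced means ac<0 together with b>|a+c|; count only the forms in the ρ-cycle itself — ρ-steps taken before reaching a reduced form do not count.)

D = 3393, ⌊√D⌋ = 58
descent: ρ → (32,31,-19)  [lands on river]
river: ρ → (-19,45,18)
river: ρ → (18,27,-37)
river: ρ → (-37,47,8)
river: ρ → (8,49,-31)
river: ρ → (-31,13,26)
river: ρ → (26,39,-18)
river: ρ → (-18,33,32)
ρ-cycle length = 8 (tail of 1 descent step not counted)

8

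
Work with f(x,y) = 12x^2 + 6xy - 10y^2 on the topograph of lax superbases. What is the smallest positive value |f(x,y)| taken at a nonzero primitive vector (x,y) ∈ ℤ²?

river: ρ → (-10,14,8)
river: ρ → (8,18,-6)
river: ρ → (-6,18,8)
river: ρ → (8,14,-10)
river: ρ → (-10,6,12)
river: ρ → (12,18,-4)
river: ρ → (-4,22,2)
river: ρ → (2,22,-4)
river: ρ → (-4,18,12)
river: ρ → (12,6,-10)
closes: descent 0, river 10
min |a| on river = 2

2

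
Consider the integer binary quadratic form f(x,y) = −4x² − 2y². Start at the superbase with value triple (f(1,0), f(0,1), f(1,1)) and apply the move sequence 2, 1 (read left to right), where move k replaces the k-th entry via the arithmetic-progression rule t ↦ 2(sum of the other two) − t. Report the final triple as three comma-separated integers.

start (-4,-2,-6) = (f(1,0),f(0,1),f(1,1))
replace slot 2: 2·((-4)+(-6)) − (-2) = -18 → (-4,-18,-6)
replace slot 1: 2·((-18)+(-6)) − (-4) = -44 → (-44,-18,-6)

-44,-18,-6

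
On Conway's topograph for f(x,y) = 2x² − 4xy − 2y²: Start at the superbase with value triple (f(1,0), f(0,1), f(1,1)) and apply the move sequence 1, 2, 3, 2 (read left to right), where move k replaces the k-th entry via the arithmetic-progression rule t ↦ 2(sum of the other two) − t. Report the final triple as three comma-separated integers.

start (2,-2,-4) = (f(1,0),f(0,1),f(1,1))
replace slot 1: 2·((-2)+(-4)) − 2 = -14 → (-14,-2,-4)
replace slot 2: 2·((-14)+(-4)) − (-2) = -34 → (-14,-34,-4)
replace slot 3: 2·((-14)+(-34)) − (-4) = -92 → (-14,-34,-92)
replace slot 2: 2·((-14)+(-92)) − (-34) = -178 → (-14,-178,-92)

-14,-178,-92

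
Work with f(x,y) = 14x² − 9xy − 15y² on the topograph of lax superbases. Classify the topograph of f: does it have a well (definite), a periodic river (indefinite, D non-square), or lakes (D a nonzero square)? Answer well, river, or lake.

D = b²−4ac = (-9)² − 4·14·(-15) = 921
D > 0 non-square ⇒ indefinite ⇒ periodic river

river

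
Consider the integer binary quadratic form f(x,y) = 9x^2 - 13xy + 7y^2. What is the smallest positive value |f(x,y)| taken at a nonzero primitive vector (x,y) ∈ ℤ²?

translate: b→5 (≡-13 mod 18), so (9,-13,7)→(9,5,3)
flip: (9,5,3)→(3,-5,9)
translate: b→1 (≡-5 mod 6), so (3,-5,9)→(3,1,7)
reduced (well bottom): (3,1,7) with a≤c, −a<b≤a
well minimum = a = 3

3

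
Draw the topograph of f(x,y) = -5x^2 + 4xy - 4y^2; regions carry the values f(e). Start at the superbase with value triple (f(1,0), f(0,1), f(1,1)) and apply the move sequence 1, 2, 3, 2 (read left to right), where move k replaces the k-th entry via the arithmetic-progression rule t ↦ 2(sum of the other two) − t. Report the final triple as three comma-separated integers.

start (-5,-4,-5) = (f(1,0),f(0,1),f(1,1))
replace slot 1: 2·((-4)+(-5)) − (-5) = -13 → (-13,-4,-5)
replace slot 2: 2·((-13)+(-5)) − (-4) = -32 → (-13,-32,-5)
replace slot 3: 2·((-13)+(-32)) − (-5) = -85 → (-13,-32,-85)
replace slot 2: 2·((-13)+(-85)) − (-32) = -164 → (-13,-164,-85)

-13,-164,-85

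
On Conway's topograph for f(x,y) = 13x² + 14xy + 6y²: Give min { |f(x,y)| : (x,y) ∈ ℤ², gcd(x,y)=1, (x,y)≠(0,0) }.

translate: b→-12 (≡14 mod 26), so (13,14,6)→(13,-12,5)
flip: (13,-12,5)→(5,12,13)
translate: b→2 (≡12 mod 10), so (5,12,13)→(5,2,6)
reduced (well bottom): (5,2,6) with a≤c, −a<b≤a
well minimum = a = 5

5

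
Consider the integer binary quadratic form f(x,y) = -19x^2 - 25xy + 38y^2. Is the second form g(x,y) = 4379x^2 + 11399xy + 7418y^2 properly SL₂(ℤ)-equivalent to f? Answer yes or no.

D₁ = 3513, D₂ = 3513
river cycle of f (length 42): (38, 25, -19), (-19, 51, 12), (12, 45, -31), (-31, 17, 26), (26, 35, -22), (-22, 53, 8), (8, 59, -1), (-1, 59, 8), (8, 53, -22), (-22, 35, 26), … (32 more)
river cycle of g (length 42): (38, 25, -19), (-19, 51, 12), (12, 45, -31), (-31, 17, 26), (26, 35, -22), (-22, 53, 8), (8, 59, -1), (-1, 59, 8), (8, 53, -22), (-22, 35, 26), … (32 more)
cycles coincide ⇒ equivalent

yes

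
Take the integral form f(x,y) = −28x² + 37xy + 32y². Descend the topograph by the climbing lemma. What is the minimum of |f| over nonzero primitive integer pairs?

river: ρ → (32,27,-33)
river: ρ → (-33,39,26)
river: ρ → (26,65,-7)
river: ρ → (-7,61,44)
river: ρ → (44,27,-24)
river: ρ → (-24,69,2)
river: ρ → (2,67,-58)
river: ρ → (-58,49,11)
river: ρ → (11,61,-28)
river: ρ → (-28,51,21)
river: ρ → (21,33,-46)
river: ρ → (-46,59,8)
river: ρ → (8,69,-6)
river: ρ → (-6,63,41)
river: ρ → (41,19,-28)
river: ρ → (-28,37,32)
closes: descent 0, river 16
min |a| on river = 2

2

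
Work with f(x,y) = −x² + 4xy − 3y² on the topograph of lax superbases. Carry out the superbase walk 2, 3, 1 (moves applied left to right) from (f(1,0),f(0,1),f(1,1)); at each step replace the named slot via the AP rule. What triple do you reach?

start (-1,-3,0) = (f(1,0),f(0,1),f(1,1))
replace slot 2: 2·((-1)+0) − (-3) = 1 → (-1,1,0)
replace slot 3: 2·((-1)+1) − 0 = 0 → (-1,1,0)
replace slot 1: 2·(1+0) − (-1) = 3 → (3,1,0)

3,1,0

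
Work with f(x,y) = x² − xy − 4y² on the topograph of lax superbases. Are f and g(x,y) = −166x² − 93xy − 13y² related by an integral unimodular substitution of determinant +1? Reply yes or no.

D₁ = 17, D₂ = 17
river cycle of f (length 6): (1, 3, -2), (-2, 1, 2), (2, 3, -1), (-1, 3, 2), (2, 1, -2), (-2, 3, 1)
river cycle of g (length 6): (-2, 3, 1), (1, 3, -2), (-2, 1, 2), (2, 3, -1), (-1, 3, 2), (2, 1, -2)
cycles coincide ⇒ equivalent

yes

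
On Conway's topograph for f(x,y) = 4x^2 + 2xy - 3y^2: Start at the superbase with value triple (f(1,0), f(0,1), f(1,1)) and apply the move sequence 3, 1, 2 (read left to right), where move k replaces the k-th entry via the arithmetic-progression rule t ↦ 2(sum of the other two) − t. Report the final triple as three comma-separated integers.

start (4,-3,3) = (f(1,0),f(0,1),f(1,1))
replace slot 3: 2·(4+(-3)) − 3 = -1 → (4,-3,-1)
replace slot 1: 2·((-3)+(-1)) − 4 = -12 → (-12,-3,-1)
replace slot 2: 2·((-12)+(-1)) − (-3) = -23 → (-12,-23,-1)

-12,-23,-1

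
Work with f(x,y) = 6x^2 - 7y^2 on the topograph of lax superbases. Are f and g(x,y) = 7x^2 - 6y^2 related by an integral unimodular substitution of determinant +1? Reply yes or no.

D₁ = 168, D₂ = 168
river cycle of f (length 2): (6, 12, -1), (-1, 12, 6)
river cycle of g (length 2): (-6, 12, 1), (1, 12, -6)
cycles differ ⇒ inequivalent

no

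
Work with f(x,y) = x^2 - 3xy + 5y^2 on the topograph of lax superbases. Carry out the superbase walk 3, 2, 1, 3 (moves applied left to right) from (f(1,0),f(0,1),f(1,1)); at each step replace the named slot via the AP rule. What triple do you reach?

start (1,5,3) = (f(1,0),f(0,1),f(1,1))
replace slot 3: 2·(1+5) − 3 = 9 → (1,5,9)
replace slot 2: 2·(1+9) − 5 = 15 → (1,15,9)
replace slot 1: 2·(15+9) − 1 = 47 → (47,15,9)
replace slot 3: 2·(47+15) − 9 = 115 → (47,15,115)

47,15,115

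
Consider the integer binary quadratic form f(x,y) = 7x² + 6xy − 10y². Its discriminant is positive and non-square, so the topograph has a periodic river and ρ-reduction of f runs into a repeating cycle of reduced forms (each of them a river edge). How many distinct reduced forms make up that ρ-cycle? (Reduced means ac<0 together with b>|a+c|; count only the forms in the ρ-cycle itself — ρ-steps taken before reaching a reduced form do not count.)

D = 316, ⌊√D⌋ = 17
river: ρ → (-10,14,3)
river: ρ → (3,16,-5)
river: ρ → (-5,14,6)
river: ρ → (6,10,-9)
river: ρ → (-9,8,7)
river: ρ → (7,6,-10)
ρ-cycle length = 6 (tail of 0 descent steps not counted)

6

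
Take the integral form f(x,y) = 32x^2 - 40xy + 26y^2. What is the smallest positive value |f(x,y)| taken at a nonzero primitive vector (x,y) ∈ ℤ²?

translate: b→24 (≡-40 mod 64), so (32,-40,26)→(32,24,18)
flip: (32,24,18)→(18,-24,32)
translate: b→12 (≡-24 mod 36), so (18,-24,32)→(18,12,26)
reduced (well bottom): (18,12,26) with a≤c, −a<b≤a
well minimum = a = 18

18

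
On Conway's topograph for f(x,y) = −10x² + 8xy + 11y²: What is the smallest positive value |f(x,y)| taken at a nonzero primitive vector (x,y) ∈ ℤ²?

river: ρ → (11,14,-7)
river: ρ → (-7,14,11)
river: ρ → (11,8,-10)
river: ρ → (-10,12,9)
river: ρ → (9,6,-13)
river: ρ → (-13,20,2)
river: ρ → (2,20,-13)
river: ρ → (-13,6,9)
river: ρ → (9,12,-10)
river: ρ → (-10,8,11)
closes: descent 0, river 10
min |a| on river = 2

2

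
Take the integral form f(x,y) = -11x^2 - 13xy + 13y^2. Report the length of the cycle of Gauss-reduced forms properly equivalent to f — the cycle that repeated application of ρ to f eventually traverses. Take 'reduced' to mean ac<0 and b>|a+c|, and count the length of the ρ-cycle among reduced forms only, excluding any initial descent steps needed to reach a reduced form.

D = 741, ⌊√D⌋ = 27
descent: ρ → (13,13,-11)  [lands on river]
river: ρ → (-11,9,15)
river: ρ → (15,21,-5)
river: ρ → (-5,19,19)
river: ρ → (19,19,-5)
river: ρ → (-5,21,15)
river: ρ → (15,9,-11)
river: ρ → (-11,13,13)
ρ-cycle length = 8 (tail of 1 descent step not counted)

8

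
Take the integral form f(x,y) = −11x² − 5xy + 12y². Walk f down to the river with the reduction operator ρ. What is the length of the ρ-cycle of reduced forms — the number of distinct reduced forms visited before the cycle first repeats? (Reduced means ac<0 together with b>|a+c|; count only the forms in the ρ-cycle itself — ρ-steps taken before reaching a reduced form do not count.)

D = 553, ⌊√D⌋ = 23
descent: ρ → (12,5,-11)  [lands on river]
river: ρ → (-11,17,6)
river: ρ → (6,19,-8)
river: ρ → (-8,13,12)
river: ρ → (12,11,-9)
river: ρ → (-9,7,14)
river: ρ → (14,21,-2)
river: ρ → (-2,23,3)
river: ρ → (3,19,-16)
river: ρ → (-16,13,6)
river: ρ → (6,23,-1)
river: ρ → (-1,23,6)
river: ρ → (6,13,-16)
river: ρ → (-16,19,3)
river: ρ → (3,23,-2)
river: ρ → (-2,21,14)
river: ρ → (14,7,-9)
river: ρ → (-9,11,12)
river: ρ → (12,13,-8)
river: ρ → (-8,19,6)
river: ρ → (6,17,-11)
river: ρ → (-11,5,12)
river: ρ → (12,19,-4)
river: ρ → (-4,21,7)
river: ρ → (7,21,-4)
river: ρ → (-4,19,12)
ρ-cycle length = 26 (tail of 1 descent step not counted)

26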